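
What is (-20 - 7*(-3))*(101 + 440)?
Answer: 541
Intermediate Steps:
(-20 - 7*(-3))*(101 + 440) = (-20 + 21)*541 = 1*541 = 541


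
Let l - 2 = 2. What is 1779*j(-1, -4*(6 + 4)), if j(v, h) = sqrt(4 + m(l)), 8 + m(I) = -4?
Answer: 3558*I*sqrt(2) ≈ 5031.8*I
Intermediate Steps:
l = 4 (l = 2 + 2 = 4)
m(I) = -12 (m(I) = -8 - 4 = -12)
j(v, h) = 2*I*sqrt(2) (j(v, h) = sqrt(4 - 12) = sqrt(-8) = 2*I*sqrt(2))
1779*j(-1, -4*(6 + 4)) = 1779*(2*I*sqrt(2)) = 3558*I*sqrt(2)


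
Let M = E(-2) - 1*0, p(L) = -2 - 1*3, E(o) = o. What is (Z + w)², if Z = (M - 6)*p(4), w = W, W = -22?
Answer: 324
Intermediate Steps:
p(L) = -5 (p(L) = -2 - 3 = -5)
w = -22
M = -2 (M = -2 - 1*0 = -2 + 0 = -2)
Z = 40 (Z = (-2 - 6)*(-5) = -8*(-5) = 40)
(Z + w)² = (40 - 22)² = 18² = 324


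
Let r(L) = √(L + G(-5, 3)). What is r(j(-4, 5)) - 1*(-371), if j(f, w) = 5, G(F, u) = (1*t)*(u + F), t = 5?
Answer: 371 + I*√5 ≈ 371.0 + 2.2361*I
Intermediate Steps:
G(F, u) = 5*F + 5*u (G(F, u) = (1*5)*(u + F) = 5*(F + u) = 5*F + 5*u)
r(L) = √(-10 + L) (r(L) = √(L + (5*(-5) + 5*3)) = √(L + (-25 + 15)) = √(L - 10) = √(-10 + L))
r(j(-4, 5)) - 1*(-371) = √(-10 + 5) - 1*(-371) = √(-5) + 371 = I*√5 + 371 = 371 + I*√5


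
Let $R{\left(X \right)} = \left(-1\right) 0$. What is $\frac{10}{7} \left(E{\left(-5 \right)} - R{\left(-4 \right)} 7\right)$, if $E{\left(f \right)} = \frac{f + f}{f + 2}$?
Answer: $\frac{100}{21} \approx 4.7619$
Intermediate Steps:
$R{\left(X \right)} = 0$
$E{\left(f \right)} = \frac{2 f}{2 + f}$
$\frac{10}{7} \left(E{\left(-5 \right)} - R{\left(-4 \right)} 7\right) = \frac{10}{7} \left(2 \left(-5\right) \frac{1}{2 - 5} - 0 \cdot 7\right) = 10 \cdot \frac{1}{7} \left(2 \left(-5\right) \frac{1}{-3} - 0\right) = \frac{10 \left(2 \left(-5\right) \left(- \frac{1}{3}\right) + 0\right)}{7} = \frac{10 \left(\frac{10}{3} + 0\right)}{7} = \frac{10}{7} \cdot \frac{10}{3} = \frac{100}{21}$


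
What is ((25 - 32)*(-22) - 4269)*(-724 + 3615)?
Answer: -11896465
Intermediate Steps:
((25 - 32)*(-22) - 4269)*(-724 + 3615) = (-7*(-22) - 4269)*2891 = (154 - 4269)*2891 = -4115*2891 = -11896465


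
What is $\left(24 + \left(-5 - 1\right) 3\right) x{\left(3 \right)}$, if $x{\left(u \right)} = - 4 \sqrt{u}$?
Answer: $- 24 \sqrt{3} \approx -41.569$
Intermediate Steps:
$\left(24 + \left(-5 - 1\right) 3\right) x{\left(3 \right)} = \left(24 + \left(-5 - 1\right) 3\right) \left(- 4 \sqrt{3}\right) = \left(24 - 18\right) \left(- 4 \sqrt{3}\right) = 6 \left(- 4 \sqrt{3}\right) = - 24 \sqrt{3}$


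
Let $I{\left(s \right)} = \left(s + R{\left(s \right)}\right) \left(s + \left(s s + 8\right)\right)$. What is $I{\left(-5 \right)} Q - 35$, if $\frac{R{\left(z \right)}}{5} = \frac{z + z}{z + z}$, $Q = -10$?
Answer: $-35$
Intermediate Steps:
$R{\left(z \right)} = 5$ ($R{\left(z \right)} = 5 \frac{z + z}{z + z} = 5 \frac{2 z}{2 z} = 5 \cdot 2 z \frac{1}{2 z} = 5 \cdot 1 = 5$)
$I{\left(s \right)} = \left(5 + s\right) \left(8 + s + s^{2}\right)$ ($I{\left(s \right)} = \left(s + 5\right) \left(s + \left(s s + 8\right)\right) = \left(5 + s\right) \left(s + \left(s^{2} + 8\right)\right) = \left(5 + s\right) \left(s + \left(8 + s^{2}\right)\right) = \left(5 + s\right) \left(8 + s + s^{2}\right)$)
$I{\left(-5 \right)} Q - 35 = \left(40 + \left(-5\right)^{3} + 6 \left(-5\right)^{2} + 13 \left(-5\right)\right) \left(-10\right) - 35 = \left(40 - 125 + 6 \cdot 25 - 65\right) \left(-10\right) - 35 = \left(40 - 125 + 150 - 65\right) \left(-10\right) - 35 = 0 \left(-10\right) - 35 = 0 - 35 = -35$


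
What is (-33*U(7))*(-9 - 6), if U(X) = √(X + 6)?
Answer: 495*√13 ≈ 1784.7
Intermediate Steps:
U(X) = √(6 + X)
(-33*U(7))*(-9 - 6) = (-33*√(6 + 7))*(-9 - 6) = -33*√13*(-15) = 495*√13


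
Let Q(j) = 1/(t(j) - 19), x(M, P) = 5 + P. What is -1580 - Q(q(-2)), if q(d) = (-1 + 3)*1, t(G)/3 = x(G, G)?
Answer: -3161/2 ≈ -1580.5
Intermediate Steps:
t(G) = 15 + 3*G (t(G) = 3*(5 + G) = 15 + 3*G)
q(d) = 2 (q(d) = 2*1 = 2)
Q(j) = 1/(-4 + 3*j) (Q(j) = 1/((15 + 3*j) - 19) = 1/(-4 + 3*j))
-1580 - Q(q(-2)) = -1580 - 1/(-4 + 3*2) = -1580 - 1/(-4 + 6) = -1580 - 1/2 = -3161/2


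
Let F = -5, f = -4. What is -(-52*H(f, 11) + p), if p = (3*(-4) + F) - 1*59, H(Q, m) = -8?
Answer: -340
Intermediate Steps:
p = -76 (p = (3*(-4) - 5) - 1*59 = (-12 - 5) - 59 = -17 - 59 = -76)
-(-52*H(f, 11) + p) = -(-52*(-8) - 76) = -(416 - 76) = -1*340 = -340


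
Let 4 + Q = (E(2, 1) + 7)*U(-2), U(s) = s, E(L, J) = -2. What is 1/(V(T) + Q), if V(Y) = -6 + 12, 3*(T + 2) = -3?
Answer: -⅛ ≈ -0.12500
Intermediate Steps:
T = -3 (T = -2 + (⅓)*(-3) = -2 - 1 = -3)
V(Y) = 6
Q = -14 (Q = -4 + (-2 + 7)*(-2) = -4 + 5*(-2) = -4 - 10 = -14)
1/(V(T) + Q) = 1/(6 - 14) = 1/(-8) = -⅛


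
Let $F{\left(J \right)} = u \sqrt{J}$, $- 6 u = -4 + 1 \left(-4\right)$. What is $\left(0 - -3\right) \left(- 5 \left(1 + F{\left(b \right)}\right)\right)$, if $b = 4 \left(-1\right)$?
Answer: $-15 - 40 i \approx -15.0 - 40.0 i$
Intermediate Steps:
$u = \frac{4}{3}$ ($u = - \frac{-4 + 1 \left(-4\right)}{6} = - \frac{-4 - 4}{6} = \left(- \frac{1}{6}\right) \left(-8\right) = \frac{4}{3} \approx 1.3333$)
$b = -4$
$F{\left(J \right)} = \frac{4 \sqrt{J}}{3}$
$\left(0 - -3\right) \left(- 5 \left(1 + F{\left(b \right)}\right)\right) = \left(0 - -3\right) \left(- 5 \left(1 + \frac{4 \sqrt{-4}}{3}\right)\right) = \left(0 + \left(-3 + 6\right)\right) \left(- 5 \left(1 + \frac{4 \cdot 2 i}{3}\right)\right) = \left(0 + 3\right) \left(- 5 \left(1 + \frac{8 i}{3}\right)\right) = 3 \left(-5 - \frac{40 i}{3}\right) = -15 - 40 i$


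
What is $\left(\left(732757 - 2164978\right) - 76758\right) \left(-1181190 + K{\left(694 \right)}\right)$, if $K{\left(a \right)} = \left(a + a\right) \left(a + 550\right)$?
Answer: $-823120882878$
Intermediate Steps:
$K{\left(a \right)} = 2 a \left(550 + a\right)$
$\left(\left(732757 - 2164978\right) - 76758\right) \left(-1181190 + K{\left(694 \right)}\right) = \left(\left(732757 - 2164978\right) - 76758\right) \left(-1181190 + 2 \cdot 694 \left(550 + 694\right)\right) = \left(-1432221 - 76758\right) \left(-1181190 + 2 \cdot 694 \cdot 1244\right) = - 1508979 \left(-1181190 + 1726672\right) = \left(-1508979\right) 545482 = -823120882878$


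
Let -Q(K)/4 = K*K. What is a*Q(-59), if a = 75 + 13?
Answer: -1225312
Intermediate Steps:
Q(K) = -4*K**2 (Q(K) = -4*K*K = -4*K**2)
a = 88
a*Q(-59) = 88*(-4*(-59)**2) = 88*(-4*3481) = 88*(-13924) = -1225312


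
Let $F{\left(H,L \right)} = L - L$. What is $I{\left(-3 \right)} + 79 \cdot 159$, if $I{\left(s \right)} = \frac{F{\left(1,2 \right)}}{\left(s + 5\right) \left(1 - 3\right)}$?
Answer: $12561$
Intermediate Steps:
$F{\left(H,L \right)} = 0$
$I{\left(s \right)} = 0$ ($I{\left(s \right)} = \frac{0}{\left(s + 5\right) \left(1 - 3\right)} = \frac{0}{\left(5 + s\right) \left(-2\right)} = \frac{0}{-10 - 2 s} = 0$)
$I{\left(-3 \right)} + 79 \cdot 159 = 0 + 79 \cdot 159 = 0 + 12561 = 12561$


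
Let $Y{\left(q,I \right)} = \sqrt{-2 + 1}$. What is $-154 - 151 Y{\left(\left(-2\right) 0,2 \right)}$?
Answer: $-154 - 151 i \approx -154.0 - 151.0 i$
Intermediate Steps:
$Y{\left(q,I \right)} = i$ ($Y{\left(q,I \right)} = \sqrt{-1} = i$)
$-154 - 151 Y{\left(\left(-2\right) 0,2 \right)} = -154 - 151 i$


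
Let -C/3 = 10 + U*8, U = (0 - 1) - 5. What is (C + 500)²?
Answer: 376996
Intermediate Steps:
U = -6 (U = -1 - 5 = -6)
C = 114 (C = -3*(10 - 6*8) = -3*(10 - 48) = -3*(-38) = 114)
(C + 500)² = (114 + 500)² = 614² = 376996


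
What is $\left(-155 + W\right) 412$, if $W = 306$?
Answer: $62212$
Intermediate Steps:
$\left(-155 + W\right) 412 = \left(-155 + 306\right) 412 = 151 \cdot 412 = 62212$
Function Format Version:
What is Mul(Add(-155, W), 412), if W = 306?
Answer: 62212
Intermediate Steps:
Mul(Add(-155, W), 412) = Mul(Add(-155, 306), 412) = Mul(151, 412) = 62212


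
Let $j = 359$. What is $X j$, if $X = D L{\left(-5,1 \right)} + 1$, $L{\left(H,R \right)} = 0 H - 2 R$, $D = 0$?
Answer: $359$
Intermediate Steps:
$L{\left(H,R \right)} = - 2 R$ ($L{\left(H,R \right)} = 0 - 2 R = - 2 R$)
$X = 1$ ($X = 0 \left(\left(-2\right) 1\right) + 1 = 0 \left(-2\right) + 1 = 0 + 1 = 1$)
$X j = 1 \cdot 359 = 359$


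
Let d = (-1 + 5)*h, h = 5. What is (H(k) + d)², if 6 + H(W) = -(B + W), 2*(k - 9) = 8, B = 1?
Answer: 0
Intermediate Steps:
k = 13 (k = 9 + (½)*8 = 9 + 4 = 13)
H(W) = -7 - W (H(W) = -6 - (1 + W) = -6 + (-1 - W) = -7 - W)
d = 20 (d = (-1 + 5)*5 = 4*5 = 20)
(H(k) + d)² = ((-7 - 1*13) + 20)² = ((-7 - 13) + 20)² = (-20 + 20)² = 0² = 0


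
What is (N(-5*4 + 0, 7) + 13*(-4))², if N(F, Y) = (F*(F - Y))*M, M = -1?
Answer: 350464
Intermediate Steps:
N(F, Y) = -F*(F - Y) (N(F, Y) = (F*(F - Y))*(-1) = -F*(F - Y))
(N(-5*4 + 0, 7) + 13*(-4))² = ((-5*4 + 0)*(7 - (-5*4 + 0)) + 13*(-4))² = ((-20 + 0)*(7 - (-20 + 0)) - 52)² = (-20*(7 - 1*(-20)) - 52)² = (-20*(7 + 20) - 52)² = (-20*27 - 52)² = (-540 - 52)² = (-592)² = 350464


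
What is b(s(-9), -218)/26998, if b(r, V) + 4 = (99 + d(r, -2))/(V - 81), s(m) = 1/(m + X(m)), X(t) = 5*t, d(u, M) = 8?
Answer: -1303/8072402 ≈ -0.00016141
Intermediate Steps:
s(m) = 1/(6*m) (s(m) = 1/(m + 5*m) = 1/(6*m))
b(r, V) = -4 + 107/(-81 + V) (b(r, V) = -4 + (99 + 8)/(V - 81) = -4 + 107/(-81 + V))
b(s(-9), -218)/26998 = ((431 - 4*(-218))/(-81 - 218))/26998 = ((431 + 872)/(-299))*(1/26998) = -1/299*1303*(1/26998) = -1303/299*1/26998 = -1303/8072402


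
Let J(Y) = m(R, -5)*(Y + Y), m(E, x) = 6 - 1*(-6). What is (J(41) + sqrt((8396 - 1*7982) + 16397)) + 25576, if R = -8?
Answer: 26560 + sqrt(16811) ≈ 26690.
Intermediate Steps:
m(E, x) = 12 (m(E, x) = 6 + 6 = 12)
J(Y) = 24*Y (J(Y) = 12*(Y + Y) = 12*(2*Y) = 24*Y)
(J(41) + sqrt((8396 - 1*7982) + 16397)) + 25576 = (24*41 + sqrt((8396 - 1*7982) + 16397)) + 25576 = (984 + sqrt((8396 - 7982) + 16397)) + 25576 = (984 + sqrt(414 + 16397)) + 25576 = (984 + sqrt(16811)) + 25576 = 26560 + sqrt(16811)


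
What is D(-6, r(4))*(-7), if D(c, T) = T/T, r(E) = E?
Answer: -7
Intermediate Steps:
D(c, T) = 1
D(-6, r(4))*(-7) = 1*(-7) = -7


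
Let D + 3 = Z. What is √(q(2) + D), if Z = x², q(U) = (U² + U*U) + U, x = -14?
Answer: √203 ≈ 14.248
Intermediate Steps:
q(U) = U + 2*U² (q(U) = (U² + U²) + U = 2*U² + U = U + 2*U²)
Z = 196 (Z = (-14)² = 196)
D = 193 (D = -3 + 196 = 193)
√(q(2) + D) = √(2*(1 + 2*2) + 193) = √(2*(1 + 4) + 193) = √(2*5 + 193) = √(10 + 193) = √203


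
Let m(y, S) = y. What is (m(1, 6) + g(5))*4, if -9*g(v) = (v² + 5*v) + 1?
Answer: -56/3 ≈ -18.667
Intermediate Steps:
g(v) = -⅑ - 5*v/9 - v²/9 (g(v) = -((v² + 5*v) + 1)/9 = -(1 + v² + 5*v)/9 = -⅑ - 5*v/9 - v²/9)
(m(1, 6) + g(5))*4 = (1 + (-⅑ - 5/9*5 - ⅑*5²))*4 = (1 + (-⅑ - 25/9 - ⅑*25))*4 = (1 + (-⅑ - 25/9 - 25/9))*4 = (1 - 17/3)*4 = -14/3*4 = -56/3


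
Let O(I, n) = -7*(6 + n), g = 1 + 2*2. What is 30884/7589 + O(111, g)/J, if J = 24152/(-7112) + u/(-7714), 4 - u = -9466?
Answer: 356185404743/17187673446 ≈ 20.723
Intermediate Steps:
u = 9470 (u = 4 - 1*(-9466) = 4 + 9466 = 9470)
g = 5 (g = 1 + 4 = 5)
J = -2264814/489839 (J = 24152/(-7112) + 9470/(-7714) = 24152*(-1/7112) + 9470*(-1/7714) = -3019/889 - 4735/3857 = -2264814/489839 ≈ -4.6236)
O(I, n) = -42 - 7*n
30884/7589 + O(111, g)/J = 30884/7589 + (-42 - 7*5)/(-2264814/489839) = 30884*(1/7589) + (-42 - 35)*(-489839/2264814) = 30884/7589 - 77*(-489839/2264814) = 30884/7589 + 37717603/2264814 = 356185404743/17187673446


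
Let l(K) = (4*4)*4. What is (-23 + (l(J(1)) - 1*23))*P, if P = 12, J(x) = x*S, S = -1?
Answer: 216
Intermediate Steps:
J(x) = -x (J(x) = x*(-1) = -x)
l(K) = 64 (l(K) = 16*4 = 64)
(-23 + (l(J(1)) - 1*23))*P = (-23 + (64 - 1*23))*12 = (-23 + (64 - 23))*12 = (-23 + 41)*12 = 18*12 = 216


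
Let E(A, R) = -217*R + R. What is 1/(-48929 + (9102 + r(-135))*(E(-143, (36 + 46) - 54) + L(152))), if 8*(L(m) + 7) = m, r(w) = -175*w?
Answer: -1/197589101 ≈ -5.0610e-9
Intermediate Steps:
L(m) = -7 + m/8
E(A, R) = -216*R
1/(-48929 + (9102 + r(-135))*(E(-143, (36 + 46) - 54) + L(152))) = 1/(-48929 + (9102 - 175*(-135))*(-216*((36 + 46) - 54) + (-7 + (⅛)*152))) = 1/(-48929 + (9102 + 23625)*(-216*(82 - 54) + (-7 + 19))) = 1/(-48929 + 32727*(-216*28 + 12)) = 1/(-48929 + 32727*(-6048 + 12)) = 1/(-48929 + 32727*(-6036)) = 1/(-48929 - 197540172) = 1/(-197589101) = -1/197589101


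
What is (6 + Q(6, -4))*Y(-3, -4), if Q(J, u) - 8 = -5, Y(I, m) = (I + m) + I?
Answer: -90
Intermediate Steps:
Y(I, m) = m + 2*I
Q(J, u) = 3 (Q(J, u) = 8 - 5 = 3)
(6 + Q(6, -4))*Y(-3, -4) = (6 + 3)*(-4 + 2*(-3)) = 9*(-4 - 6) = 9*(-10) = -90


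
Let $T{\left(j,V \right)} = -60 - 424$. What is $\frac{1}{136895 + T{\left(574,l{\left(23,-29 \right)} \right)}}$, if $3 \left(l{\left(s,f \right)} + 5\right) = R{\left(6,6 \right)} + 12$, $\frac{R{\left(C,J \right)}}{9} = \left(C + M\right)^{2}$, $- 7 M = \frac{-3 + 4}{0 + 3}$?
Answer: $\frac{1}{136411} \approx 7.3308 \cdot 10^{-6}$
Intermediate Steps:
$M = - \frac{1}{21}$ ($M = - \frac{\left(-3 + 4\right) \frac{1}{0 + 3}}{7} = - \frac{1 \cdot \frac{1}{3}}{7} = \left(- \frac{1}{7}\right) \frac{1}{3} = - \frac{1}{21} \approx -0.047619$)
$R{\left(C,J \right)} = 9 \left(- \frac{1}{21} + C\right)^{2}$ ($R{\left(C,J \right)} = 9 \left(C - \frac{1}{21}\right)^{2} = 9 \left(- \frac{1}{21} + C\right)^{2}$)
$l{\left(s,f \right)} = \frac{15478}{147}$ ($l{\left(s,f \right)} = -5 + \frac{\frac{\left(-1 + 21 \cdot 6\right)^{2}}{49} + 12}{3} = -5 + \frac{\frac{\left(-1 + 126\right)^{2}}{49} + 12}{3} = -5 + \frac{\frac{125^{2}}{49} + 12}{3} = -5 + \frac{\frac{1}{49} \cdot 15625 + 12}{3} = -5 + \frac{\frac{15625}{49} + 12}{3} = -5 + \frac{1}{3} \cdot \frac{16213}{49} = -5 + \frac{16213}{147} = \frac{15478}{147}$)
$T{\left(j,V \right)} = -484$ ($T{\left(j,V \right)} = -60 - 424 = -484$)
$\frac{1}{136895 + T{\left(574,l{\left(23,-29 \right)} \right)}} = \frac{1}{136895 - 484} = \frac{1}{136411}$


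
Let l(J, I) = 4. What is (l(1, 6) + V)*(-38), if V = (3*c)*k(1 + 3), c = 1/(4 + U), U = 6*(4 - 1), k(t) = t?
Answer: -1900/11 ≈ -172.73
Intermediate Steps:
U = 18 (U = 6*3 = 18)
c = 1/22 (c = 1/(4 + 18) = 1/22 ≈ 0.045455)
V = 6/11 (V = (3*(1/22))*(1 + 3) = (3/22)*4 = 6/11 ≈ 0.54545)
(l(1, 6) + V)*(-38) = (4 + 6/11)*(-38) = (50/11)*(-38) = -1900/11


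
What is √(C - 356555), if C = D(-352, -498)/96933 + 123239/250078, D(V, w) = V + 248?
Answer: I*√209517457320092050391757930/24240810774 ≈ 597.12*I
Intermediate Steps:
D(V, w) = 248 + V
C = 11919917875/24240810774 (C = (248 - 352)/96933 + 123239/250078 = -104*1/96933 + 123239*(1/250078) = -104/96933 + 123239/250078 = 11919917875/24240810774 ≈ 0.49173)
√(C - 356555) = √(11919917875/24240810774 - 356555) = √(-8643170365605695/24240810774) = I*√209517457320092050391757930/24240810774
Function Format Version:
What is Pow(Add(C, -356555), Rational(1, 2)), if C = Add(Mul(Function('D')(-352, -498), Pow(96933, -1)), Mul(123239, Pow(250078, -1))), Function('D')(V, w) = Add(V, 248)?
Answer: Mul(Rational(1, 24240810774), I, Pow(209517457320092050391757930, Rational(1, 2))) ≈ Mul(597.12, I)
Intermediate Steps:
Function('D')(V, w) = Add(248, V)
C = Rational(11919917875, 24240810774) (C = Add(Mul(Add(248, -352), Pow(96933, -1)), Mul(123239, Pow(250078, -1))) = Add(Mul(-104, Rational(1, 96933)), Mul(123239, Rational(1, 250078))) = Add(Rational(-104, 96933), Rational(123239, 250078)) = Rational(11919917875, 24240810774) ≈ 0.49173)
Pow(Add(C, -356555), Rational(1, 2)) = Pow(Add(Rational(11919917875, 24240810774), -356555), Rational(1, 2)) = Pow(Rational(-8643170365605695, 24240810774), Rational(1, 2)) = Mul(Rational(1, 24240810774), I, Pow(209517457320092050391757930, Rational(1, 2)))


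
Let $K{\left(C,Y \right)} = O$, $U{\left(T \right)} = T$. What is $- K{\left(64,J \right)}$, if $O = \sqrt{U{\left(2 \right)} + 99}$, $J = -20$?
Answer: $- \sqrt{101} \approx -10.05$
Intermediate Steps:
$O = \sqrt{101}$ ($O = \sqrt{2 + 99} = \sqrt{101} \approx 10.05$)
$K{\left(C,Y \right)} = \sqrt{101}$
$- K{\left(64,J \right)} = - \sqrt{101}$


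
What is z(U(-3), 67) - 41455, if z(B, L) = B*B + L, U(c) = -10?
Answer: -41288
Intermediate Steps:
z(B, L) = L + B² (z(B, L) = B² + L = L + B²)
z(U(-3), 67) - 41455 = (67 + (-10)²) - 41455 = (67 + 100) - 41455 = 167 - 41455 = -41288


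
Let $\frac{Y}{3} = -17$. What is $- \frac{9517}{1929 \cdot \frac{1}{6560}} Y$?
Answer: $\frac{1061335840}{643} \approx 1.6506 \cdot 10^{6}$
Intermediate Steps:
$Y = -51$ ($Y = 3 \left(-17\right) = -51$)
$- \frac{9517}{1929 \cdot \frac{1}{6560}} Y = - \frac{9517}{1929 \cdot \frac{1}{6560}} \left(-51\right) = - \frac{9517}{\frac{1929}{6560}} \left(-51\right) = \left(-9517\right) \frac{6560}{1929} \left(-51\right) = \left(- \frac{62431520}{1929}\right) \left(-51\right) = \frac{1061335840}{643}$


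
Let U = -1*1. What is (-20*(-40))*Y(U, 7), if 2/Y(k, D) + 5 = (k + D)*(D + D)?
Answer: 1600/79 ≈ 20.253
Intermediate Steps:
U = -1
Y(k, D) = 2/(-5 + 2*D*(D + k)) (Y(k, D) = 2/(-5 + (k + D)*(D + D)) = 2/(-5 + (D + k)*(2*D)) = 2/(-5 + 2*D*(D + k)))
(-20*(-40))*Y(U, 7) = (-20*(-40))*(2/(-5 + 2*7**2 + 2*7*(-1))) = 800*(2/(-5 + 2*49 - 14)) = 800*(2/(-5 + 98 - 14)) = 800*(2/79) = 1600/79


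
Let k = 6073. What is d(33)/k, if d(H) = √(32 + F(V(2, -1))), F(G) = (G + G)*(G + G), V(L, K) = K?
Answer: 6/6073 ≈ 0.00098798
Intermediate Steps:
F(G) = 4*G² (F(G) = (2*G)*(2*G) = 4*G²)
d(H) = 6 (d(H) = √(32 + 4*(-1)²) = √(32 + 4*1) = √(32 + 4) = √36 = 6)
d(33)/k = 6/6073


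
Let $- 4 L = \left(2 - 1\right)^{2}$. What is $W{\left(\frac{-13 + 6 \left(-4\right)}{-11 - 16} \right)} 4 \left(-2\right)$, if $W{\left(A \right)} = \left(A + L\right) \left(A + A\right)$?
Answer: $- \frac{17908}{729} \approx -24.565$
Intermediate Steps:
$L = - \frac{1}{4}$ ($L = - \frac{\left(2 - 1\right)^{2}}{4} = - \frac{1^{2}}{4} = \left(- \frac{1}{4}\right) 1 = - \frac{1}{4} \approx -0.25$)
$W{\left(A \right)} = 2 A \left(- \frac{1}{4} + A\right)$ ($W{\left(A \right)} = \left(A - \frac{1}{4}\right) \left(A + A\right) = \left(- \frac{1}{4} + A\right) 2 A = 2 A \left(- \frac{1}{4} + A\right)$)
$W{\left(\frac{-13 + 6 \left(-4\right)}{-11 - 16} \right)} 4 \left(-2\right) = \frac{\frac{-13 + 6 \left(-4\right)}{-11 - 16} \left(-1 + 4 \frac{-13 + 6 \left(-4\right)}{-11 - 16}\right)}{2} \cdot 4 \left(-2\right) = \frac{\frac{-13 - 24}{-27} \left(-1 + 4 \frac{-13 - 24}{-27}\right)}{2} \left(-8\right) = \frac{\left(-37\right) \left(- \frac{1}{27}\right) \left(-1 + 4 \left(\left(-37\right) \left(- \frac{1}{27}\right)\right)\right)}{2} \left(-8\right) = \frac{1}{2} \cdot \frac{37}{27} \left(-1 + 4 \cdot \frac{37}{27}\right) \left(-8\right) = \frac{1}{2} \cdot \frac{37}{27} \left(-1 + \frac{148}{27}\right) \left(-8\right) = \frac{1}{2} \cdot \frac{37}{27} \cdot \frac{121}{27} \left(-8\right) = \frac{4477}{1458} \left(-8\right) = - \frac{17908}{729}$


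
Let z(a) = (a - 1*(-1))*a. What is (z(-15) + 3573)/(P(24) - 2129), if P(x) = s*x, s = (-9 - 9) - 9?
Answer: -3783/2777 ≈ -1.3623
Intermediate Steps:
z(a) = a*(1 + a) (z(a) = (a + 1)*a = (1 + a)*a = a*(1 + a))
s = -27 (s = -18 - 9 = -27)
P(x) = -27*x
(z(-15) + 3573)/(P(24) - 2129) = (-15*(1 - 15) + 3573)/(-27*24 - 2129) = (-15*(-14) + 3573)/(-648 - 2129) = (210 + 3573)/(-2777) = 3783*(-1/2777) = -3783/2777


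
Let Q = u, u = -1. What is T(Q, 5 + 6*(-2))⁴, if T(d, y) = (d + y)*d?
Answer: 4096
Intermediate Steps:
Q = -1
T(d, y) = d*(d + y)
T(Q, 5 + 6*(-2))⁴ = (-(-1 + (5 + 6*(-2))))⁴ = (-(-1 + (5 - 12)))⁴ = (-(-1 - 7))⁴ = (-1*(-8))⁴ = 8⁴ = 4096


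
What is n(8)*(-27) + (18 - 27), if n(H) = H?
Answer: -225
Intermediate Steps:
n(8)*(-27) + (18 - 27) = 8*(-27) + (18 - 27) = -216 - 9 = -225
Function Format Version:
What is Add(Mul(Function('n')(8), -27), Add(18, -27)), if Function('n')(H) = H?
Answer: -225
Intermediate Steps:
Add(Mul(Function('n')(8), -27), Add(18, -27)) = Add(Mul(8, -27), Add(18, -27)) = Add(-216, -9) = -225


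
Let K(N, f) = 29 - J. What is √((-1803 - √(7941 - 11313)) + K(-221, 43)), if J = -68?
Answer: √(-1706 - 2*I*√843) ≈ 0.7028 - 41.31*I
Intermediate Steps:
K(N, f) = 97 (K(N, f) = 29 - 1*(-68) = 29 + 68 = 97)
√((-1803 - √(7941 - 11313)) + K(-221, 43)) = √((-1803 - √(7941 - 11313)) + 97) = √((-1803 - √(-3372)) + 97) = √((-1803 - 2*I*√843) + 97) = √(-1706 - 2*I*√843)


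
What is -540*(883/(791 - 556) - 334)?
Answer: 8381556/47 ≈ 1.7833e+5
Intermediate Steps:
-540*(883/(791 - 556) - 334) = -540*(883/235 - 334) = -540*(-77607/235) = 8381556/47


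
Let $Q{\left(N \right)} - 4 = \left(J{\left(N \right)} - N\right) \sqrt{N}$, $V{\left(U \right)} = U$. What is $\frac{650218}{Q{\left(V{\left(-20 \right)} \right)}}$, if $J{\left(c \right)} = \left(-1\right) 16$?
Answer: $\frac{325109}{42} - \frac{325109 i \sqrt{5}}{21} \approx 7740.7 - 34617.0 i$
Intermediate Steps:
$J{\left(c \right)} = -16$
$Q{\left(N \right)} = 4 + \sqrt{N} \left(-16 - N\right)$ ($Q{\left(N \right)} = 4 + \left(-16 - N\right) \sqrt{N} = 4 + \sqrt{N} \left(-16 - N\right)$)
$\frac{650218}{Q{\left(V{\left(-20 \right)} \right)}} = \frac{650218}{4 - \left(-20\right)^{\frac{3}{2}} - 16 \sqrt{-20}} = \frac{650218}{4 - - 40 i \sqrt{5} - 16 \cdot 2 i \sqrt{5}} = \frac{650218}{4 + 40 i \sqrt{5} - 32 i \sqrt{5}} = \frac{650218}{4 + 8 i \sqrt{5}}$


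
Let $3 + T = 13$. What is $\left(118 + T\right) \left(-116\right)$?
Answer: $-14848$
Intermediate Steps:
$T = 10$ ($T = -3 + 13 = 10$)
$\left(118 + T\right) \left(-116\right) = \left(118 + 10\right) \left(-116\right) = 128 \left(-116\right) = -14848$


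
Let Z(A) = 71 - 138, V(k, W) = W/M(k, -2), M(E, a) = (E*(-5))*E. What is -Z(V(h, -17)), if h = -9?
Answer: 67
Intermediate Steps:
M(E, a) = -5*E² (M(E, a) = (-5*E)*E = -5*E²)
V(k, W) = -W/(5*k²) (V(k, W) = W/((-5*k²)) = W*(-1/(5*k²)) = -W/(5*k²))
Z(A) = -67
-Z(V(h, -17)) = -1*(-67) = 67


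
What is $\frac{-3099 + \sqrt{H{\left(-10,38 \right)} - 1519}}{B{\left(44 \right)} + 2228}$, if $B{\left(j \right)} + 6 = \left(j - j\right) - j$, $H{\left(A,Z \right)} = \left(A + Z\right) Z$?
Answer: $- \frac{1033}{726} + \frac{i \sqrt{455}}{2178} \approx -1.4229 + 0.0097937 i$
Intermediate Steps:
$H{\left(A,Z \right)} = Z \left(A + Z\right)$
$B{\left(j \right)} = -6 - j$ ($B{\left(j \right)} = -6 + \left(\left(j - j\right) - j\right) = -6 + \left(0 - j\right) = -6 - j$)
$\frac{-3099 + \sqrt{H{\left(-10,38 \right)} - 1519}}{B{\left(44 \right)} + 2228} = \frac{-3099 + \sqrt{38 \left(-10 + 38\right) - 1519}}{\left(-6 - 44\right) + 2228} = \frac{-3099 + \sqrt{38 \cdot 28 - 1519}}{\left(-6 - 44\right) + 2228} = \frac{-3099 + \sqrt{1064 - 1519}}{-50 + 2228} = \frac{-3099 + \sqrt{-455}}{2178} = \left(-3099 + i \sqrt{455}\right) \frac{1}{2178} = - \frac{1033}{726} + \frac{i \sqrt{455}}{2178}$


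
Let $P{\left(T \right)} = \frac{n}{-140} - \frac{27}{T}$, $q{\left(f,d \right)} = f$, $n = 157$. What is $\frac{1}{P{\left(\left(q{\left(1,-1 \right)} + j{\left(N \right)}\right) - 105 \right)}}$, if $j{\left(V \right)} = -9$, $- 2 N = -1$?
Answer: $- \frac{15820}{13961} \approx -1.1332$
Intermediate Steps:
$N = \frac{1}{2}$ ($N = \left(- \frac{1}{2}\right) \left(-1\right) = \frac{1}{2} \approx 0.5$)
$P{\left(T \right)} = - \frac{157}{140} - \frac{27}{T}$ ($P{\left(T \right)} = \frac{157}{-140} - \frac{27}{T} = 157 \left(- \frac{1}{140}\right) - \frac{27}{T} = - \frac{157}{140} - \frac{27}{T}$)
$\frac{1}{P{\left(\left(q{\left(1,-1 \right)} + j{\left(N \right)}\right) - 105 \right)}} = \frac{1}{- \frac{157}{140} - \frac{27}{\left(1 - 9\right) - 105}} = \frac{1}{- \frac{157}{140} - \frac{27}{-8 - 105}} = \frac{1}{- \frac{157}{140} - \frac{27}{-113}} = \frac{1}{- \frac{157}{140} - - \frac{27}{113}} = \frac{1}{- \frac{157}{140} + \frac{27}{113}} = \frac{1}{- \frac{13961}{15820}} = - \frac{15820}{13961}$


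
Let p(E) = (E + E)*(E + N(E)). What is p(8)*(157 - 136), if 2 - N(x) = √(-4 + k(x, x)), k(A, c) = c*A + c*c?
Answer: 3360 - 672*√31 ≈ -381.54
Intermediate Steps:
k(A, c) = c² + A*c (k(A, c) = A*c + c² = c² + A*c)
N(x) = 2 - √(-4 + 2*x²) (N(x) = 2 - √(-4 + x*(x + x)) = 2 - √(-4 + x*(2*x)) = 2 - √(-4 + 2*x²))
p(E) = 2*E*(2 + E - √(-4 + 2*E²)) (p(E) = (E + E)*(E + (2 - √(-4 + 2*E²))) = (2*E)*(2 + E - √(-4 + 2*E²)) = 2*E*(2 + E - √(-4 + 2*E²)))
p(8)*(157 - 136) = (2*8*(2 + 8 - √(-4 + 2*8²)))*(157 - 136) = (2*8*(2 + 8 - √(-4 + 2*64)))*21 = (2*8*(2 + 8 - √(-4 + 128)))*21 = (2*8*(2 + 8 - √124))*21 = (2*8*(2 + 8 - 2*√31))*21 = (2*8*(10 - 2*√31))*21 = (160 - 32*√31)*21 = 3360 - 672*√31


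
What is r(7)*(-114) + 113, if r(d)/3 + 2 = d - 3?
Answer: -571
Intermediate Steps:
r(d) = -15 + 3*d (r(d) = -6 + 3*(d - 3) = -6 + 3*(-3 + d) = -6 + (-9 + 3*d) = -15 + 3*d)
r(7)*(-114) + 113 = (-15 + 3*7)*(-114) + 113 = (-15 + 21)*(-114) + 113 = 6*(-114) + 113 = -684 + 113 = -571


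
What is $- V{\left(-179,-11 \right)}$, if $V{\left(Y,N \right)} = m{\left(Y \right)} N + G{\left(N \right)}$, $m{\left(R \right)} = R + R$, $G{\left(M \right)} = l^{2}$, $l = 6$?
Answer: $-3974$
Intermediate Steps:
$G{\left(M \right)} = 36$ ($G{\left(M \right)} = 6^{2} = 36$)
$m{\left(R \right)} = 2 R$
$V{\left(Y,N \right)} = 36 + 2 N Y$ ($V{\left(Y,N \right)} = 2 Y N + 36 = 2 N Y + 36 = 36 + 2 N Y$)
$- V{\left(-179,-11 \right)} = - (36 + 2 \left(-11\right) \left(-179\right)) = - (36 + 3938) = \left(-1\right) 3974 = -3974$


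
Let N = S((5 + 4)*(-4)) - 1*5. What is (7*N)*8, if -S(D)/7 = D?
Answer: 13832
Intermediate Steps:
S(D) = -7*D
N = 247 (N = -7*(5 + 4)*(-4) - 1*5 = -63*(-4) - 5 = -7*(-36) - 5 = 252 - 5 = 247)
(7*N)*8 = (7*247)*8 = 1729*8 = 13832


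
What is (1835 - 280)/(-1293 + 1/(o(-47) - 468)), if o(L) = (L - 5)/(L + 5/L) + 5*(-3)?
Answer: -829528745/689763594 ≈ -1.2026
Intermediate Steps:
o(L) = -15 + (-5 + L)/(L + 5/L) (o(L) = (-5 + L)/(L + 5/L) - 15 = -15 + (-5 + L)/(L + 5/L))
(1835 - 280)/(-1293 + 1/(o(-47) - 468)) = (1835 - 280)/(-1293 + 1/((-75 - 14*(-47)² - 5*(-47))/(5 + (-47)²) - 468)) = 1555/(-1293 + 1/((-75 - 14*2209 + 235)/(5 + 2209) - 468)) = 1555/(-1293 + 1/((-75 - 30926 + 235)/2214 - 468)) = 1555/(-1293 + 1/((1/2214)*(-30766) - 468)) = 1555/(-1293 + 1/(-15383/1107 - 468)) = 1555/(-1293 + 1/(-533459/1107)) = 1555/(-1293 - 1107/533459) = 1555/(-689763594/533459) = 1555*(-533459/689763594) = -829528745/689763594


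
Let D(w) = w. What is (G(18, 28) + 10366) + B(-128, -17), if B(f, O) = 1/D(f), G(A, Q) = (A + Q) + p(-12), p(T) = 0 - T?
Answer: 1334271/128 ≈ 10424.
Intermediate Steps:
p(T) = -T
G(A, Q) = 12 + A + Q (G(A, Q) = (A + Q) - 1*(-12) = (A + Q) + 12 = 12 + A + Q)
B(f, O) = 1/f
(G(18, 28) + 10366) + B(-128, -17) = ((12 + 18 + 28) + 10366) + 1/(-128) = (58 + 10366) - 1/128 = 10424 - 1/128 = 1334271/128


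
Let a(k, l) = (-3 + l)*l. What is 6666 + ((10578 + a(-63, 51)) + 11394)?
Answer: 31086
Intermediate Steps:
a(k, l) = l*(-3 + l)
6666 + ((10578 + a(-63, 51)) + 11394) = 6666 + ((10578 + 51*(-3 + 51)) + 11394) = 6666 + ((10578 + 51*48) + 11394) = 6666 + ((10578 + 2448) + 11394) = 6666 + (13026 + 11394) = 6666 + 24420 = 31086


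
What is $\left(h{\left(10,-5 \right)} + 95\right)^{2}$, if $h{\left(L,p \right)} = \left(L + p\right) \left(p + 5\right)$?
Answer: $9025$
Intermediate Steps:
$h{\left(L,p \right)} = \left(5 + p\right) \left(L + p\right)$ ($h{\left(L,p \right)} = \left(L + p\right) \left(5 + p\right) = \left(5 + p\right) \left(L + p\right)$)
$\left(h{\left(10,-5 \right)} + 95\right)^{2} = \left(\left(\left(-5\right)^{2} + 5 \cdot 10 + 5 \left(-5\right) + 10 \left(-5\right)\right) + 95\right)^{2} = \left(\left(25 + 50 - 25 - 50\right) + 95\right)^{2} = \left(0 + 95\right)^{2} = 95^{2} = 9025$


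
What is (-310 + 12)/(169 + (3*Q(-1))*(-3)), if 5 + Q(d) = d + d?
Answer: -149/116 ≈ -1.2845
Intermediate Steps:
Q(d) = -5 + 2*d (Q(d) = -5 + (d + d) = -5 + 2*d)
(-310 + 12)/(169 + (3*Q(-1))*(-3)) = (-310 + 12)/(169 + (3*(-5 + 2*(-1)))*(-3)) = -298/(169 + (3*(-5 - 2))*(-3)) = -298/(169 + (3*(-7))*(-3)) = -298/(169 - 21*(-3)) = -298/(169 + 63) = -298/232 = -298*1/232 = -149/116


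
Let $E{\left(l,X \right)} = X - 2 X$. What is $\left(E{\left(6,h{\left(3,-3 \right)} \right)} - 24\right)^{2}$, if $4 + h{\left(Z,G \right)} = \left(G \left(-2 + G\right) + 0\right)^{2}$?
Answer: $60025$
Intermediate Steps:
$h{\left(Z,G \right)} = -4 + G^{2} \left(-2 + G\right)^{2}$ ($h{\left(Z,G \right)} = -4 + \left(G \left(-2 + G\right) + 0\right)^{2} = -4 + \left(G \left(-2 + G\right)\right)^{2} = -4 + G^{2} \left(-2 + G\right)^{2}$)
$E{\left(l,X \right)} = - X$
$\left(E{\left(6,h{\left(3,-3 \right)} \right)} - 24\right)^{2} = \left(- (-4 + \left(-3\right)^{2} \left(-2 - 3\right)^{2}) - 24\right)^{2} = \left(- (-4 + 9 \left(-5\right)^{2}) - 24\right)^{2} = \left(- (-4 + 9 \cdot 25) - 24\right)^{2} = \left(- (-4 + 225) - 24\right)^{2} = \left(\left(-1\right) 221 - 24\right)^{2} = \left(-221 - 24\right)^{2} = \left(-245\right)^{2} = 60025$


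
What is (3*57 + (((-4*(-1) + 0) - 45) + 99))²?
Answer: 52441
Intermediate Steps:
(3*57 + (((-4*(-1) + 0) - 45) + 99))² = (171 + (((4 + 0) - 45) + 99))² = (171 + ((4 - 45) + 99))² = (171 + (-41 + 99))² = (171 + 58)² = 229² = 52441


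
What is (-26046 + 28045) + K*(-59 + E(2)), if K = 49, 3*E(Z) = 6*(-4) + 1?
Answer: -3803/3 ≈ -1267.7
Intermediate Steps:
E(Z) = -23/3 (E(Z) = (6*(-4) + 1)/3 = (-24 + 1)/3 = (⅓)*(-23) = -23/3)
(-26046 + 28045) + K*(-59 + E(2)) = (-26046 + 28045) + 49*(-59 - 23/3) = 1999 + 49*(-200/3) = 1999 - 9800/3 = -3803/3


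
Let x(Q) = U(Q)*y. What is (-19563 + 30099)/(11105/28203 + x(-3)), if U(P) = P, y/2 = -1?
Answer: 297146808/180323 ≈ 1647.9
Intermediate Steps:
y = -2 (y = 2*(-1) = -2)
x(Q) = -2*Q (x(Q) = Q*(-2) = -2*Q)
(-19563 + 30099)/(11105/28203 + x(-3)) = (-19563 + 30099)/(11105/28203 - 2*(-3)) = 10536/(11105*(1/28203) + 6) = 10536/(11105/28203 + 6) = 10536/(180323/28203) = 10536*(28203/180323) = 297146808/180323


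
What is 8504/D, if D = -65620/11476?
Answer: -24397976/16405 ≈ -1487.2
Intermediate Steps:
D = -16405/2869 (D = -65620*1/11476 = -16405/2869 ≈ -5.7180)
8504/D = 8504/(-16405/2869) = 8504*(-2869/16405) = -24397976/16405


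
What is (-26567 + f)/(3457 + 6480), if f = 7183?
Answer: -19384/9937 ≈ -1.9507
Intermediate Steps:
(-26567 + f)/(3457 + 6480) = (-26567 + 7183)/(3457 + 6480) = -19384/9937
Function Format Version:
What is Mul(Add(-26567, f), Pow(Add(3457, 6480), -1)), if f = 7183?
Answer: Rational(-19384, 9937) ≈ -1.9507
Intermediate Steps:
Mul(Add(-26567, f), Pow(Add(3457, 6480), -1)) = Mul(Add(-26567, 7183), Pow(Add(3457, 6480), -1)) = Mul(-19384, Pow(9937, -1)) = Mul(-19384, Rational(1, 9937)) = Rational(-19384, 9937)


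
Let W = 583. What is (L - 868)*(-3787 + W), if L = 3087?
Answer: -7109676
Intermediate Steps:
(L - 868)*(-3787 + W) = (3087 - 868)*(-3787 + 583) = 2219*(-3204) = -7109676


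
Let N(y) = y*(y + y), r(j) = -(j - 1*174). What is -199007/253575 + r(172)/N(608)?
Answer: -73565470073/93737548800 ≈ -0.78480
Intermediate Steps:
r(j) = 174 - j (r(j) = -(j - 174) = -(-174 + j) = 174 - j)
N(y) = 2*y² (N(y) = y*(2*y) = 2*y²)
-199007/253575 + r(172)/N(608) = -199007/253575 + (174 - 1*172)/((2*608²)) = -199007*1/253575 + (174 - 172)/((2*369664)) = -199007/253575 + 2/739328 = -199007/253575 + 2*(1/739328) = -199007/253575 + 1/369664 = -73565470073/93737548800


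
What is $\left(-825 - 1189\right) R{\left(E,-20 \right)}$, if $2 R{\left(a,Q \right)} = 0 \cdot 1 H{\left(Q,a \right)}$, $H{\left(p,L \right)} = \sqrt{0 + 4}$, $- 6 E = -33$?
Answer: $0$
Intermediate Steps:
$E = \frac{11}{2}$ ($E = \left(- \frac{1}{6}\right) \left(-33\right) = \frac{11}{2} \approx 5.5$)
$H{\left(p,L \right)} = 2$ ($H{\left(p,L \right)} = \sqrt{4} = 2$)
$R{\left(a,Q \right)} = 0$ ($R{\left(a,Q \right)} = \frac{0 \cdot 1 \cdot 2}{2} = \frac{0 \cdot 2}{2} = \frac{1}{2} \cdot 0 = 0$)
$\left(-825 - 1189\right) R{\left(E,-20 \right)} = \left(-825 - 1189\right) 0 = \left(-2014\right) 0 = 0$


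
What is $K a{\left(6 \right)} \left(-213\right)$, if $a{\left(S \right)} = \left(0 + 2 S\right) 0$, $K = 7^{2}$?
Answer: $0$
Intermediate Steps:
$K = 49$
$a{\left(S \right)} = 0$ ($a{\left(S \right)} = 2 S 0 = 0$)
$K a{\left(6 \right)} \left(-213\right) = 49 \cdot 0 \left(-213\right) = 0 \left(-213\right) = 0$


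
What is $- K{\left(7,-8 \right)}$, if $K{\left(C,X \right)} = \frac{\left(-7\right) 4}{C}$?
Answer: $4$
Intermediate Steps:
$K{\left(C,X \right)} = - \frac{28}{C}$
$- K{\left(7,-8 \right)} = - \frac{-28}{7} = \left(-1\right) \left(-4\right) = 4$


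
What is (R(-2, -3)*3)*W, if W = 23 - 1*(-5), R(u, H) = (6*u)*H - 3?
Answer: 2772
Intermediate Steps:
R(u, H) = -3 + 6*H*u (R(u, H) = 6*H*u - 3 = -3 + 6*H*u)
W = 28 (W = 23 + 5 = 28)
(R(-2, -3)*3)*W = ((-3 + 6*(-3)*(-2))*3)*28 = ((-3 + 36)*3)*28 = (33*3)*28 = 99*28 = 2772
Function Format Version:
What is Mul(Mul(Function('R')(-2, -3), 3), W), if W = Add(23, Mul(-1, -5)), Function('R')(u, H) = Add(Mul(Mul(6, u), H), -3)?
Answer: 2772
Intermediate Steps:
Function('R')(u, H) = Add(-3, Mul(6, H, u)) (Function('R')(u, H) = Add(Mul(6, H, u), -3) = Add(-3, Mul(6, H, u)))
W = 28 (W = Add(23, 5) = 28)
Mul(Mul(Function('R')(-2, -3), 3), W) = Mul(Mul(Add(-3, Mul(6, -3, -2)), 3), 28) = Mul(Mul(Add(-3, 36), 3), 28) = Mul(Mul(33, 3), 28) = Mul(99, 28) = 2772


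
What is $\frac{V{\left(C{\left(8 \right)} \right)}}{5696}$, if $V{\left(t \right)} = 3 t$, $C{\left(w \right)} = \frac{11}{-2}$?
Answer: $- \frac{33}{11392} \approx -0.0028968$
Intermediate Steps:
$C{\left(w \right)} = - \frac{11}{2}$ ($C{\left(w \right)} = 11 \left(- \frac{1}{2}\right) = - \frac{11}{2}$)
$\frac{V{\left(C{\left(8 \right)} \right)}}{5696} = \frac{3 \left(- \frac{11}{2}\right)}{5696} = \left(- \frac{33}{2}\right) \frac{1}{5696} = - \frac{33}{11392}$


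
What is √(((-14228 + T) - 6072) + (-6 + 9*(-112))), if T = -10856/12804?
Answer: 2*I*√54600119607/3201 ≈ 146.0*I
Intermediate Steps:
T = -2714/3201 (T = -10856*1/12804 = -2714/3201 ≈ -0.84786)
√(((-14228 + T) - 6072) + (-6 + 9*(-112))) = √(((-14228 - 2714/3201) - 6072) + (-6 + 9*(-112))) = √((-45546542/3201 - 6072) + (-6 - 1008)) = √(-64983014/3201 - 1014) = √(-68228828/3201) = 2*I*√54600119607/3201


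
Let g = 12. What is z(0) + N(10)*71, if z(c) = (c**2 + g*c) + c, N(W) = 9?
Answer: 639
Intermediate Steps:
z(c) = c**2 + 13*c (z(c) = (c**2 + 12*c) + c = c**2 + 13*c)
z(0) + N(10)*71 = 0*(13 + 0) + 9*71 = 0*13 + 639 = 0 + 639 = 639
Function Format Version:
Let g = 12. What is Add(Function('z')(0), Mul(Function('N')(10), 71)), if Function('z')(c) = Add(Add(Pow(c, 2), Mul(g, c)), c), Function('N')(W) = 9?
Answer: 639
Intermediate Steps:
Function('z')(c) = Add(Pow(c, 2), Mul(13, c)) (Function('z')(c) = Add(Add(Pow(c, 2), Mul(12, c)), c) = Add(Pow(c, 2), Mul(13, c)))
Add(Function('z')(0), Mul(Function('N')(10), 71)) = Add(Mul(0, Add(13, 0)), Mul(9, 71)) = Add(Mul(0, 13), 639) = Add(0, 639) = 639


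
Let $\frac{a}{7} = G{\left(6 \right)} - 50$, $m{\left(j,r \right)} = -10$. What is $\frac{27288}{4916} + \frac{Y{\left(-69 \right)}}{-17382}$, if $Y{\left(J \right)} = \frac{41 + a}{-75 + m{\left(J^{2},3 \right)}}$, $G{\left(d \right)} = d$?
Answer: $\frac{3359657399}{605270210} \approx 5.5507$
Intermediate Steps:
$a = -308$ ($a = 7 \left(6 - 50\right) = 7 \left(-44\right) = -308$)
$Y{\left(J \right)} = \frac{267}{85}$ ($Y{\left(J \right)} = \frac{41 - 308}{-75 - 10} = - \frac{267}{-85} = \left(-267\right) \left(- \frac{1}{85}\right) = \frac{267}{85}$)
$\frac{27288}{4916} + \frac{Y{\left(-69 \right)}}{-17382} = \frac{27288}{4916} + \frac{267}{85 \left(-17382\right)} = 27288 \cdot \frac{1}{4916} + \frac{267}{85} \left(- \frac{1}{17382}\right) = \frac{6822}{1229} - \frac{89}{492490} = \frac{3359657399}{605270210}$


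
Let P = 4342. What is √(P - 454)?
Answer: 36*√3 ≈ 62.354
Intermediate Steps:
√(P - 454) = √(4342 - 454) = √3888 = 36*√3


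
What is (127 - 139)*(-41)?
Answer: 492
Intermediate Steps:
(127 - 139)*(-41) = -12*(-41) = 492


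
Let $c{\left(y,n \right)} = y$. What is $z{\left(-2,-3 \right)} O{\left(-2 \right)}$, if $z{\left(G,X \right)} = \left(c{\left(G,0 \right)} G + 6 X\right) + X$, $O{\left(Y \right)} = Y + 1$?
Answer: $17$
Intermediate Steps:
$O{\left(Y \right)} = 1 + Y$
$z{\left(G,X \right)} = G^{2} + 7 X$ ($z{\left(G,X \right)} = \left(G G + 6 X\right) + X = \left(G^{2} + 6 X\right) + X = G^{2} + 7 X$)
$z{\left(-2,-3 \right)} O{\left(-2 \right)} = \left(\left(-2\right)^{2} + 7 \left(-3\right)\right) \left(1 - 2\right) = \left(4 - 21\right) \left(-1\right) = \left(-17\right) \left(-1\right) = 17$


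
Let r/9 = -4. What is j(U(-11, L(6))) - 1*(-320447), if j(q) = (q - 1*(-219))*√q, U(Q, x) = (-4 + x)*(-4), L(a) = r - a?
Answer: 320447 + 806*√46 ≈ 3.2591e+5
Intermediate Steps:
r = -36 (r = 9*(-4) = -36)
L(a) = -36 - a
U(Q, x) = 16 - 4*x
j(q) = √q*(219 + q) (j(q) = (q + 219)*√q = (219 + q)*√q = √q*(219 + q))
j(U(-11, L(6))) - 1*(-320447) = √(16 - 4*(-36 - 1*6))*(219 + (16 - 4*(-36 - 1*6))) - 1*(-320447) = √(16 - 4*(-36 - 6))*(219 + (16 - 4*(-36 - 6))) + 320447 = √(16 - 4*(-42))*(219 + (16 - 4*(-42))) + 320447 = √(16 + 168)*(219 + (16 + 168)) + 320447 = √184*(219 + 184) + 320447 = (2*√46)*403 + 320447 = 806*√46 + 320447 = 320447 + 806*√46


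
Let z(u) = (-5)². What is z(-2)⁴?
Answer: 390625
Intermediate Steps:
z(u) = 25
z(-2)⁴ = 25⁴ = 390625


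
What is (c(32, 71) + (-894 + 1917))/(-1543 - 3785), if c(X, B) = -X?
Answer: -991/5328 ≈ -0.18600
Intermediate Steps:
(c(32, 71) + (-894 + 1917))/(-1543 - 3785) = (-1*32 + (-894 + 1917))/(-1543 - 3785) = (-32 + 1023)/(-5328) = 991*(-1/5328) = -991/5328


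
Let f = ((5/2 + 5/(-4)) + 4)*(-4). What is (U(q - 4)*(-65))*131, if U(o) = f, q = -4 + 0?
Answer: 178815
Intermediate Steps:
q = -4
f = -21 (f = ((5*(1/2) + 5*(-1/4)) + 4)*(-4) = ((5/2 - 5/4) + 4)*(-4) = (5/4 + 4)*(-4) = (21/4)*(-4) = -21)
U(o) = -21
(U(q - 4)*(-65))*131 = -21*(-65)*131 = 1365*131 = 178815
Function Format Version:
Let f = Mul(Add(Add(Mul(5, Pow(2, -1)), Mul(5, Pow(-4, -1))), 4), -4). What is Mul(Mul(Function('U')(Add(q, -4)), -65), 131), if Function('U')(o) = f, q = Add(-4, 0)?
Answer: 178815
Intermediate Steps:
q = -4
f = -21 (f = Mul(Add(Add(Mul(5, Rational(1, 2)), Mul(5, Rational(-1, 4))), 4), -4) = Mul(Add(Add(Rational(5, 2), Rational(-5, 4)), 4), -4) = Mul(Add(Rational(5, 4), 4), -4) = Mul(Rational(21, 4), -4) = -21)
Function('U')(o) = -21
Mul(Mul(Function('U')(Add(q, -4)), -65), 131) = Mul(Mul(-21, -65), 131) = Mul(1365, 131) = 178815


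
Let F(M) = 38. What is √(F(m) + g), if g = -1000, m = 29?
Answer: I*√962 ≈ 31.016*I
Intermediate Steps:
√(F(m) + g) = √(38 - 1000) = √(-962) = I*√962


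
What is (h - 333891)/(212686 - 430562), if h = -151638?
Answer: 485529/217876 ≈ 2.2285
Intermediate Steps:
(h - 333891)/(212686 - 430562) = (-151638 - 333891)/(212686 - 430562) = -485529/(-217876) = -485529*(-1/217876) = 485529/217876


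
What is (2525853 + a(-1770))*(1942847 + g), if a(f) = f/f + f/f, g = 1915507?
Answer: 9745642742670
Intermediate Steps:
a(f) = 2 (a(f) = 1 + 1 = 2)
(2525853 + a(-1770))*(1942847 + g) = (2525853 + 2)*(1942847 + 1915507) = 2525855*3858354 = 9745642742670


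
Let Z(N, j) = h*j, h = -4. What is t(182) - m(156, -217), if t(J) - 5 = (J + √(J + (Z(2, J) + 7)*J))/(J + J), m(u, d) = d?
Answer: 445/2 + 3*I*√910/91 ≈ 222.5 + 0.99449*I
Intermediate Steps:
Z(N, j) = -4*j
t(J) = 5 + (J + √(J + J*(7 - 4*J)))/(2*J) (t(J) = 5 + (J + √(J + (-4*J + 7)*J))/(J + J) = 5 + (J + √(J + (7 - 4*J)*J))/((2*J)) = 5 + (J + √(J + J*(7 - 4*J)))*(1/(2*J)) = 5 + (J + √(J + J*(7 - 4*J)))/(2*J))
t(182) - m(156, -217) = (√(182*(2 - 1*182)) + (11/2)*182)/182 - 1*(-217) = (√(182*(2 - 182)) + 1001)/182 + 217 = (√(182*(-180)) + 1001)/182 + 217 = (√(-32760) + 1001)/182 + 217 = (6*I*√910 + 1001)/182 + 217 = (1001 + 6*I*√910)/182 + 217 = (11/2 + 3*I*√910/91) + 217 = 445/2 + 3*I*√910/91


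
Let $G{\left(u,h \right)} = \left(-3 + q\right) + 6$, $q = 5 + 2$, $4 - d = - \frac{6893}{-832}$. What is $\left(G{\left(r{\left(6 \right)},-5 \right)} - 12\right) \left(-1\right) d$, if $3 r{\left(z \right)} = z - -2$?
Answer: $- \frac{3565}{416} \approx -8.5697$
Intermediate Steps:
$r{\left(z \right)} = \frac{2}{3} + \frac{z}{3}$ ($r{\left(z \right)} = \frac{z - -2}{3} = \frac{z + 2}{3} = \frac{2 + z}{3} = \frac{2}{3} + \frac{z}{3}$)
$d = - \frac{3565}{832}$ ($d = 4 - - \frac{6893}{-832} = 4 - \left(-6893\right) \left(- \frac{1}{832}\right) = 4 - \frac{6893}{832} = - \frac{3565}{832} \approx -4.2849$)
$q = 7$
$G{\left(u,h \right)} = 10$ ($G{\left(u,h \right)} = \left(-3 + 7\right) + 6 = 4 + 6 = 10$)
$\left(G{\left(r{\left(6 \right)},-5 \right)} - 12\right) \left(-1\right) d = \left(10 - 12\right) \left(-1\right) \left(- \frac{3565}{832}\right) = \left(-2\right) \left(-1\right) \left(- \frac{3565}{832}\right) = 2 \left(- \frac{3565}{832}\right) = - \frac{3565}{416}$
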